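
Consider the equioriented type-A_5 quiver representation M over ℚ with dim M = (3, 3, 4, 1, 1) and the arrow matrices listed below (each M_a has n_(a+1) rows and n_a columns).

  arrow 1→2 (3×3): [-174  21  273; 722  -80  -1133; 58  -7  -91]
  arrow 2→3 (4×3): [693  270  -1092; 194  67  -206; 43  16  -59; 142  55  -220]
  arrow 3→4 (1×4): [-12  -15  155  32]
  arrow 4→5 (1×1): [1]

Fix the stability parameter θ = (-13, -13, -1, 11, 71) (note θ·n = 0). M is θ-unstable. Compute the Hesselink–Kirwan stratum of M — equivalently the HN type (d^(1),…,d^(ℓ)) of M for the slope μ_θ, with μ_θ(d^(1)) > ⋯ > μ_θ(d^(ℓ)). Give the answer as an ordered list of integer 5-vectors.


Interval decomposition of M: I[1,1], I[1,3], I[1,5], I[2,3], I[3,3].
HN type (ℓ=4): μ^(1)=71; μ^(2)=11; μ^(3)=-1; μ^(4)=-13

((0, 0, 0, 0, 1); (0, 0, 0, 1, 0); (0, 0, 4, 0, 0); (3, 3, 0, 0, 0))


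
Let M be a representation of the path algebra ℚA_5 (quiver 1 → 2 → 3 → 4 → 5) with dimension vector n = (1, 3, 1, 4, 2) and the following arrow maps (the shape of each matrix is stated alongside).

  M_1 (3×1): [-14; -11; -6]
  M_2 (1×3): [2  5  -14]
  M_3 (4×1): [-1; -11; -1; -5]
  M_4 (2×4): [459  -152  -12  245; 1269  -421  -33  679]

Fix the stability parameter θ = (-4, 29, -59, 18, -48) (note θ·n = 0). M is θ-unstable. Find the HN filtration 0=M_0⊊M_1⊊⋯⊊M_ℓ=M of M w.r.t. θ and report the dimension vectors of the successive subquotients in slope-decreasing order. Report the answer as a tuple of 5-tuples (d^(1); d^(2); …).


Barcode: M ≅ I[1,4], I[2,2]^2, I[4,4], I[4,5]^2. HN layers by μ_θ (4 steps, strictly decreasing):
  μ^(1)=29; μ^(2)=18; μ^(3)=-34/3; μ^(4)=-15

((0, 2, 0, 0, 0); (0, 0, 0, 2, 0); (1, 1, 1, 0, 0); (0, 0, 0, 2, 2))


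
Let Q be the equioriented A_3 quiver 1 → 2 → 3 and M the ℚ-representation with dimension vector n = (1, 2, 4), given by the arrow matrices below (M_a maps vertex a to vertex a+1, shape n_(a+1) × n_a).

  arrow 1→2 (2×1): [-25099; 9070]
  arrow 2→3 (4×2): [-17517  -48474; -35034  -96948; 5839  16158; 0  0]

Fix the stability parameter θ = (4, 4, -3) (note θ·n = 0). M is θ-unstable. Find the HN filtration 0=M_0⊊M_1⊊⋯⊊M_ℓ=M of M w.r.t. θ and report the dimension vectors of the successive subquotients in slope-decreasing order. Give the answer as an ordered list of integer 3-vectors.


Barcode: M ≅ I[1,3], I[2,2], I[3,3]^3. HN layers by μ_θ (3 steps, strictly decreasing):
  μ^(1)=4; μ^(2)=5/3; μ^(3)=-3

((0, 1, 0); (1, 1, 1); (0, 0, 3))


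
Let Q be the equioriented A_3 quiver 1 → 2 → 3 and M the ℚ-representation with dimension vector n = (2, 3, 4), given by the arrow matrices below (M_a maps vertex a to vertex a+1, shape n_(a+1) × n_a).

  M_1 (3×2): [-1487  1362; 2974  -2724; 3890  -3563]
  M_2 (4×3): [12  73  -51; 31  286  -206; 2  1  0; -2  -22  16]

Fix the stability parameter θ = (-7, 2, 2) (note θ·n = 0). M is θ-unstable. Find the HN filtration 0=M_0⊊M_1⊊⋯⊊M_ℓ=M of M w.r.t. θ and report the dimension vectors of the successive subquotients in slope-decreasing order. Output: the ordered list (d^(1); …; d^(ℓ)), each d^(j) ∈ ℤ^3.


Interval decomposition of M: I[1,3]^2, I[2,3], I[3,3].
HN type (ℓ=2): μ^(1)=2; μ^(2)=-7

((0, 3, 4); (2, 0, 0))


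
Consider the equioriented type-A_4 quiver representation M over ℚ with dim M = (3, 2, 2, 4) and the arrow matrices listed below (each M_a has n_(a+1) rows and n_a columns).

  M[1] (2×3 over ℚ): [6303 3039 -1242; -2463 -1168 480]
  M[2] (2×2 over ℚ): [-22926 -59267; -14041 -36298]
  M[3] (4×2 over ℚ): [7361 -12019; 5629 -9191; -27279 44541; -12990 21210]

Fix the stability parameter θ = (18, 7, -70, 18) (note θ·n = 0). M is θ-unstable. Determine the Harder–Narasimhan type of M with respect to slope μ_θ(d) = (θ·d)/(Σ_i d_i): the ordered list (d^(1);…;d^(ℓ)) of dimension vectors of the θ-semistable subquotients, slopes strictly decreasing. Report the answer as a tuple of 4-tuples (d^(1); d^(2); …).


Interval decomposition of M: I[1,1], I[1,3], I[1,4], I[4,4]^3.
HN type (ℓ=2): μ^(1)=18; μ^(2)=-15

((1, 0, 0, 4); (2, 2, 2, 0))


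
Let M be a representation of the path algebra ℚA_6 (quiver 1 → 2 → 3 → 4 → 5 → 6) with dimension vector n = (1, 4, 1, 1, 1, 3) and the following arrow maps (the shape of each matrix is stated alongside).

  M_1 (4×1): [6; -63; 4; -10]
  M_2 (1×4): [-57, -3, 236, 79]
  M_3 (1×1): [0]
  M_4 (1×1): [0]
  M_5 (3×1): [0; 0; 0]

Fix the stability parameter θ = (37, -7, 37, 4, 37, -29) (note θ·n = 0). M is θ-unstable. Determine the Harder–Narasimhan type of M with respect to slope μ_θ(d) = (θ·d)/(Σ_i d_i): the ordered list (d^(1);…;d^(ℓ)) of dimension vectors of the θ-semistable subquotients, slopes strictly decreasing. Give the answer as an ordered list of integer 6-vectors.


Interval decomposition of M: I[1,3], I[2,2]^3, I[4,4], I[5,5], I[6,6]^3.
HN type (ℓ=5): μ^(1)=37; μ^(2)=15; μ^(3)=4; μ^(4)=-7; μ^(5)=-29

((0, 0, 1, 0, 1, 0); (1, 1, 0, 0, 0, 0); (0, 0, 0, 1, 0, 0); (0, 3, 0, 0, 0, 0); (0, 0, 0, 0, 0, 3))


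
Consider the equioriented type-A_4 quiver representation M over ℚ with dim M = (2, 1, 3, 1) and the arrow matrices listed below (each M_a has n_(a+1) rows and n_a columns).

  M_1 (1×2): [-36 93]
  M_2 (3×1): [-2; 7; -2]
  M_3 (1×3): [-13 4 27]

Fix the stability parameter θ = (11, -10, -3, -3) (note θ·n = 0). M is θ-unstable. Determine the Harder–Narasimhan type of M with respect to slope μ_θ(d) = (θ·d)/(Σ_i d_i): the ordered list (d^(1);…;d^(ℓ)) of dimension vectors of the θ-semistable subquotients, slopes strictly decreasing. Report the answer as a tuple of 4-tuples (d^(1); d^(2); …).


Via rank(M_{q-1}∘⋯∘M_p): M ≅ I[1,1], I[1,3], I[3,3], I[3,4].
μ_θ-semistable layers: μ^(1)=11; μ^(2)=-2/3; μ^(3)=-3

((1, 0, 0, 0); (1, 1, 1, 0); (0, 0, 2, 1))


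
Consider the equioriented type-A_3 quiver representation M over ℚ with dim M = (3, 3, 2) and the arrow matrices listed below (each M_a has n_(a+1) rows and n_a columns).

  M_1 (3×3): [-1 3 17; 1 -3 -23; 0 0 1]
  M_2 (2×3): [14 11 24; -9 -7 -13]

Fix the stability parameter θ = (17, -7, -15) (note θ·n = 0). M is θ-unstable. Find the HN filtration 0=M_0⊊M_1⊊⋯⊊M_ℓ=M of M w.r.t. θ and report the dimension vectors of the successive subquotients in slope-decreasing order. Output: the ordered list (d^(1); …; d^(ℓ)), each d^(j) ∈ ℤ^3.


Via rank(M_{q-1}∘⋯∘M_p): M ≅ I[1,1], I[1,3]^2, I[2,2].
μ_θ-semistable layers: μ^(1)=17; μ^(2)=-5/3; μ^(3)=-7

((1, 0, 0); (2, 2, 2); (0, 1, 0))


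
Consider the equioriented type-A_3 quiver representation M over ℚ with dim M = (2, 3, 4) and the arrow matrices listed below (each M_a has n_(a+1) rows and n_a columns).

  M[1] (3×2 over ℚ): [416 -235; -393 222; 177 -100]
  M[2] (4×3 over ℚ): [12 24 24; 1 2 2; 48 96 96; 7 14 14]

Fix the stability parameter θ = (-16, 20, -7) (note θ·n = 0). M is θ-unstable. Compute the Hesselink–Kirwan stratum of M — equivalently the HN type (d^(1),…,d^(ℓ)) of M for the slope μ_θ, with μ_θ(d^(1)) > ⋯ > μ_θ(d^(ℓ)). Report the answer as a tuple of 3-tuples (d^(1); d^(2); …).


Interval decomposition of M: I[1,2], I[1,3], I[2,2], I[3,3]^3.
HN type (ℓ=4): μ^(1)=20; μ^(2)=13/2; μ^(3)=-7; μ^(4)=-16

((0, 2, 0); (0, 1, 1); (0, 0, 3); (2, 0, 0))


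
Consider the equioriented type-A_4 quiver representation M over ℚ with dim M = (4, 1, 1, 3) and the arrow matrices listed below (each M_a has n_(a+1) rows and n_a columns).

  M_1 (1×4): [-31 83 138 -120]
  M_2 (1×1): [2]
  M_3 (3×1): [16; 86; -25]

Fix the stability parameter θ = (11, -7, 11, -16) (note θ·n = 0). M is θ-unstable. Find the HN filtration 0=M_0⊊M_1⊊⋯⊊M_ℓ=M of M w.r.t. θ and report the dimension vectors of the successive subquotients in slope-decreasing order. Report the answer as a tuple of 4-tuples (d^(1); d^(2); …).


Barcode: M ≅ I[1,1]^3, I[1,4], I[4,4]^2. HN layers by μ_θ (3 steps, strictly decreasing):
  μ^(1)=11; μ^(2)=-1/4; μ^(3)=-16

((3, 0, 0, 0); (1, 1, 1, 1); (0, 0, 0, 2))


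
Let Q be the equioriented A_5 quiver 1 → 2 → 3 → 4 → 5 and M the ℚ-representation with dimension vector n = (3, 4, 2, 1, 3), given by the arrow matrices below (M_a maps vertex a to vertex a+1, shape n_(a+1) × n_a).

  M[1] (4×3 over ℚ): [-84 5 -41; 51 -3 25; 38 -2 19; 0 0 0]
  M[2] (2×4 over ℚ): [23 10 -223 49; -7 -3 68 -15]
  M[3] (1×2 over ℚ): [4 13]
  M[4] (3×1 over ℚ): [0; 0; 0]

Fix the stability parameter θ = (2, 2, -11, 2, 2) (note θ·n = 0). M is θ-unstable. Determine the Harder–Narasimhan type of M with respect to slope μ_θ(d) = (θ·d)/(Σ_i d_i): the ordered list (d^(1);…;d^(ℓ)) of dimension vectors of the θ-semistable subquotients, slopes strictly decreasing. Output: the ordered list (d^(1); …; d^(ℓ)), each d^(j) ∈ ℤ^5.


Via rank(M_{q-1}∘⋯∘M_p): M ≅ I[1,2], I[1,3], I[1,4], I[2,2], I[5,5]^3.
μ_θ-semistable layers: μ^(1)=2; μ^(2)=-7/3

((1, 2, 0, 1, 3); (2, 2, 2, 0, 0))


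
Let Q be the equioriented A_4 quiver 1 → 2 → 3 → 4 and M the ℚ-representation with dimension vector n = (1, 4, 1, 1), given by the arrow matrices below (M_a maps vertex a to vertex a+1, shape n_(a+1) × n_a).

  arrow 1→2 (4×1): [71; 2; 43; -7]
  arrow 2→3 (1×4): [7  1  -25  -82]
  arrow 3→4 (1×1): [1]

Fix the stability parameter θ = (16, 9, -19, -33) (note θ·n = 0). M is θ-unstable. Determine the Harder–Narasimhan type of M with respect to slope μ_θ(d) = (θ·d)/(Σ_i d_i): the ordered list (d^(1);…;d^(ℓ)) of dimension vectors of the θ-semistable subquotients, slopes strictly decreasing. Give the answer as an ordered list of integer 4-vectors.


Interval decomposition of M: I[1,4], I[2,2]^3.
HN type (ℓ=2): μ^(1)=9; μ^(2)=-27/4

((0, 3, 0, 0); (1, 1, 1, 1))


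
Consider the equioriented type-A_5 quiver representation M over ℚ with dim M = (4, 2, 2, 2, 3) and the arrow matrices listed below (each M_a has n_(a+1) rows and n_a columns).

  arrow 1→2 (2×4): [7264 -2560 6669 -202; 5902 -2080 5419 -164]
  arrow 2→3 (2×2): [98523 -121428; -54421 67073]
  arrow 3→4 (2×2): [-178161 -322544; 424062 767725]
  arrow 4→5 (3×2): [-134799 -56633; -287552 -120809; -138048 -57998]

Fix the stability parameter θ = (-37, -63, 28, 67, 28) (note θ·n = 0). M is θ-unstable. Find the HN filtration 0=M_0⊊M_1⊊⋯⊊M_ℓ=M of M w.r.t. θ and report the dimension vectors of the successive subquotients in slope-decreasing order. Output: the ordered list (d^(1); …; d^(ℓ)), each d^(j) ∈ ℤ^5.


Barcode: M ≅ I[1,1]^2, I[1,5]^2, I[5,5]. HN layers by μ_θ (4 steps, strictly decreasing):
  μ^(1)=95/2; μ^(2)=28; μ^(3)=-37; μ^(4)=-50

((0, 0, 0, 2, 2); (0, 0, 2, 0, 1); (2, 0, 0, 0, 0); (2, 2, 0, 0, 0))


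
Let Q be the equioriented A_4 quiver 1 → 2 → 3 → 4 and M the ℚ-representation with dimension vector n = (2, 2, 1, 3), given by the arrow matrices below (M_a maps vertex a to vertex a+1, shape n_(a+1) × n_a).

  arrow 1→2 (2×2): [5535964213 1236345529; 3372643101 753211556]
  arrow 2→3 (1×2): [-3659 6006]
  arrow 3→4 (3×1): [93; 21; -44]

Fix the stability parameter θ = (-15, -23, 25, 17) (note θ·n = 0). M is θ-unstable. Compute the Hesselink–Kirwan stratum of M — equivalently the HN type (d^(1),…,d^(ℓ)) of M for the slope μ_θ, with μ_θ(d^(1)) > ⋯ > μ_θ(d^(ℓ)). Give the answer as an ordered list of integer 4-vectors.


Via rank(M_{q-1}∘⋯∘M_p): M ≅ I[1,2], I[1,4], I[4,4]^2.
μ_θ-semistable layers: μ^(1)=21; μ^(2)=17; μ^(3)=-19

((0, 0, 1, 1); (0, 0, 0, 2); (2, 2, 0, 0))


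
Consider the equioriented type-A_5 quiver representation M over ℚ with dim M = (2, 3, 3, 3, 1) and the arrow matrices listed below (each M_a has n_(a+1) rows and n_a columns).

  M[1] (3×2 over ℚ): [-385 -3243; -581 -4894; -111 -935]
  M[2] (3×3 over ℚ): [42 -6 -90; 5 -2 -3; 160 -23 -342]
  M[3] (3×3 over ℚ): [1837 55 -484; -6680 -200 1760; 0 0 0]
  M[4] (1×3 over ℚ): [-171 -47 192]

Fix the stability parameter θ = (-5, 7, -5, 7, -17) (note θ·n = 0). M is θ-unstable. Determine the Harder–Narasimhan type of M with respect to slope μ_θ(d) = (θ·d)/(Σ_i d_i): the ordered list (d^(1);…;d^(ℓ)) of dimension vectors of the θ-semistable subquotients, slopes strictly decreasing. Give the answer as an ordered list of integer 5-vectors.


Via rank(M_{q-1}∘⋯∘M_p): M ≅ I[1,3], I[1,5], I[2,2], I[3,3], I[4,4]^2.
μ_θ-semistable layers: μ^(1)=7; μ^(2)=1; μ^(3)=-2; μ^(4)=-5

((0, 1, 0, 2, 0); (0, 1, 1, 0, 0); (0, 1, 1, 1, 1); (2, 0, 1, 0, 0))


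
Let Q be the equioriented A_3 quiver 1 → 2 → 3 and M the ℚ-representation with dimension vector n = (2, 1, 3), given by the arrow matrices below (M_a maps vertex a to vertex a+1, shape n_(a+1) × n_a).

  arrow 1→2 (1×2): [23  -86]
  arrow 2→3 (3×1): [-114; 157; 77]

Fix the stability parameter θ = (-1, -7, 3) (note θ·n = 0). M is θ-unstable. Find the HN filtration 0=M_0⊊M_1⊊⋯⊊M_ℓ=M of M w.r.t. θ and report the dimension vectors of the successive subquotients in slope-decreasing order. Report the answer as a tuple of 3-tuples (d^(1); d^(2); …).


Via rank(M_{q-1}∘⋯∘M_p): M ≅ I[1,1], I[1,3], I[3,3]^2.
μ_θ-semistable layers: μ^(1)=3; μ^(2)=-1; μ^(3)=-4

((0, 0, 3); (1, 0, 0); (1, 1, 0))


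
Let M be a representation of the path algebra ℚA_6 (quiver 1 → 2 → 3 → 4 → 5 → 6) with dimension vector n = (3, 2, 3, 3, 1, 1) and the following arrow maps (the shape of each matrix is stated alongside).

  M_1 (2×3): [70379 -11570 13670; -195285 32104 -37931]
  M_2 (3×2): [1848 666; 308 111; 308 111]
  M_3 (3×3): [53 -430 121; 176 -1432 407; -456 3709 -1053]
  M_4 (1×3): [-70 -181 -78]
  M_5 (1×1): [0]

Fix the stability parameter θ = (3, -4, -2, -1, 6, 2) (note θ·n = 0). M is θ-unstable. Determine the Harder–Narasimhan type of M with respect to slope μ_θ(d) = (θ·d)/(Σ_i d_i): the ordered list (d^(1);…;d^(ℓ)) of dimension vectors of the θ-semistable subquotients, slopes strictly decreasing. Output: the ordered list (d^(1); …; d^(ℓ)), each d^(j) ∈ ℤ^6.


Via rank(M_{q-1}∘⋯∘M_p): M ≅ I[1,1], I[1,2], I[1,5], I[3,4]^2, I[6,6].
μ_θ-semistable layers: μ^(1)=6; μ^(2)=3; μ^(3)=2; μ^(4)=-1/2; μ^(5)=-1; μ^(6)=-2

((0, 0, 0, 0, 1, 0); (1, 0, 0, 0, 0, 0); (0, 0, 0, 0, 0, 1); (1, 1, 0, 0, 0, 0); (1, 1, 1, 3, 0, 0); (0, 0, 2, 0, 0, 0))


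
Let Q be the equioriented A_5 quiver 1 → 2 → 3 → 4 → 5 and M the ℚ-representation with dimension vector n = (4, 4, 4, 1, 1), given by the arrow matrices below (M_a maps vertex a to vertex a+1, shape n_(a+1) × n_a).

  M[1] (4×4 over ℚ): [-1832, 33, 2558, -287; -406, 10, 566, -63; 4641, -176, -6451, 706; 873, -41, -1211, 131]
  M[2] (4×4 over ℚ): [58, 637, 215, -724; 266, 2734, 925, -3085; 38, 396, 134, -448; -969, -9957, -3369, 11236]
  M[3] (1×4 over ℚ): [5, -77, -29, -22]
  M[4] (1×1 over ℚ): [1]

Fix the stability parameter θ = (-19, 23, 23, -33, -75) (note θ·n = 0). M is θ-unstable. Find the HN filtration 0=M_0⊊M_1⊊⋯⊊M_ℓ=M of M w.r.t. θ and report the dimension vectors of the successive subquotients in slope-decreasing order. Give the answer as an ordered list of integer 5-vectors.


Barcode: M ≅ I[1,3]^3, I[1,5]. HN layers by μ_θ (3 steps, strictly decreasing):
  μ^(1)=23; μ^(2)=-31/2; μ^(3)=-19

((0, 3, 3, 0, 0); (0, 1, 1, 1, 1); (4, 0, 0, 0, 0))


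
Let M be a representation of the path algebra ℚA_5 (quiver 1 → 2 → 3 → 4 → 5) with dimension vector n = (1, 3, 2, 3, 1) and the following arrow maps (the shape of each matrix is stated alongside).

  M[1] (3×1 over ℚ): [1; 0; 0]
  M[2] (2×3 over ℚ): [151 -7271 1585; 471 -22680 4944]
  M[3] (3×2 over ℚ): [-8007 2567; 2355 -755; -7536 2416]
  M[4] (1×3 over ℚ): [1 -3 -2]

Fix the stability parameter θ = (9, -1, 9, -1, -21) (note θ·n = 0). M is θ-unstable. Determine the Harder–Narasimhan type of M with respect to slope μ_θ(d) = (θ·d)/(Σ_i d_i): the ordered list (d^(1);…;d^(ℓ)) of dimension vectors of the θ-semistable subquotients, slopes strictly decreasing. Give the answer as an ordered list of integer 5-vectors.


Barcode: M ≅ I[1,3], I[2,2], I[2,4], I[4,4], I[4,5]. HN layers by μ_θ (4 steps, strictly decreasing):
  μ^(1)=9; μ^(2)=4; μ^(3)=-1; μ^(4)=-11

((0, 0, 1, 0, 0); (1, 1, 1, 1, 0); (0, 2, 0, 1, 0); (0, 0, 0, 1, 1))


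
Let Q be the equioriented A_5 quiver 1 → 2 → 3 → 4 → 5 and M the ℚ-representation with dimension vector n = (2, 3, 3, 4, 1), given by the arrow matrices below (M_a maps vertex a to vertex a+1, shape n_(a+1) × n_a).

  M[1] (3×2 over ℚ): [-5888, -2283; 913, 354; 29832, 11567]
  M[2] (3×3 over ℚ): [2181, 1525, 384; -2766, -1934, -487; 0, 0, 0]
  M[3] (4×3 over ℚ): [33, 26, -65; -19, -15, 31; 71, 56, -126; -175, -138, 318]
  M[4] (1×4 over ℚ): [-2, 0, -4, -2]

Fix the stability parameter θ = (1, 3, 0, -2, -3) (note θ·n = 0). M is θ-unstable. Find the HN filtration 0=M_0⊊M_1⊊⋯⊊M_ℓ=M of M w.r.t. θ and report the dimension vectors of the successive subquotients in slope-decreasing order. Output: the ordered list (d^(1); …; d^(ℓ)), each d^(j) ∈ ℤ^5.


Via rank(M_{q-1}∘⋯∘M_p): M ≅ I[1,4]^2, I[2,2], I[3,5], I[4,4].
μ_θ-semistable layers: μ^(1)=3; μ^(2)=1/2; μ^(3)=-5/3; μ^(4)=-2

((0, 1, 0, 0, 0); (2, 2, 2, 2, 0); (0, 0, 1, 1, 1); (0, 0, 0, 1, 0))


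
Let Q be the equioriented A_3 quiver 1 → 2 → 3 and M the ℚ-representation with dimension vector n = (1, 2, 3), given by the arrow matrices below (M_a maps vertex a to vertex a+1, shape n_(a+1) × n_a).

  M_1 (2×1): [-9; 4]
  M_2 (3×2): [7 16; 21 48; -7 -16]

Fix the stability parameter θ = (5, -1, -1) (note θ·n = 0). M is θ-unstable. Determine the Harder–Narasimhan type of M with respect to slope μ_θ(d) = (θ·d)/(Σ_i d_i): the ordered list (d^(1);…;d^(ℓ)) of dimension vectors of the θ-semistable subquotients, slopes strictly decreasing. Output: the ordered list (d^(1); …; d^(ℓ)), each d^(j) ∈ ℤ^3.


Barcode: M ≅ I[1,3], I[2,2], I[3,3]^2. HN layers by μ_θ (2 steps, strictly decreasing):
  μ^(1)=1; μ^(2)=-1

((1, 1, 1); (0, 1, 2))


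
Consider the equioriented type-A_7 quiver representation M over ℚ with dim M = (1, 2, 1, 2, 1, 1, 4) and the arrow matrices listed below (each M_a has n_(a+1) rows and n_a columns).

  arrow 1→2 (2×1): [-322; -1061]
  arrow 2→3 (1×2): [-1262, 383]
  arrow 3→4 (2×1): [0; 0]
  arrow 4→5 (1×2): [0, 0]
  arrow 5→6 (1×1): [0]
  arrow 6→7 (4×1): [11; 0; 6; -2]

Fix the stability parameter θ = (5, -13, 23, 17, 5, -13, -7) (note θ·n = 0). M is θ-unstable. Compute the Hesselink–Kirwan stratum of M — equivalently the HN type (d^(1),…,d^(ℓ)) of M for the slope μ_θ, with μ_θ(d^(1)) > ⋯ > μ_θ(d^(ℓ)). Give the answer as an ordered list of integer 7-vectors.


Interval decomposition of M: I[1,3], I[2,2], I[4,4]^2, I[5,5], I[6,7], I[7,7]^3.
HN type (ℓ=6): μ^(1)=23; μ^(2)=17; μ^(3)=5; μ^(4)=-4; μ^(5)=-7; μ^(6)=-13

((0, 0, 1, 0, 0, 0, 0); (0, 0, 0, 2, 0, 0, 0); (0, 0, 0, 0, 1, 0, 0); (1, 1, 0, 0, 0, 0, 0); (0, 0, 0, 0, 0, 0, 4); (0, 1, 0, 0, 0, 1, 0))


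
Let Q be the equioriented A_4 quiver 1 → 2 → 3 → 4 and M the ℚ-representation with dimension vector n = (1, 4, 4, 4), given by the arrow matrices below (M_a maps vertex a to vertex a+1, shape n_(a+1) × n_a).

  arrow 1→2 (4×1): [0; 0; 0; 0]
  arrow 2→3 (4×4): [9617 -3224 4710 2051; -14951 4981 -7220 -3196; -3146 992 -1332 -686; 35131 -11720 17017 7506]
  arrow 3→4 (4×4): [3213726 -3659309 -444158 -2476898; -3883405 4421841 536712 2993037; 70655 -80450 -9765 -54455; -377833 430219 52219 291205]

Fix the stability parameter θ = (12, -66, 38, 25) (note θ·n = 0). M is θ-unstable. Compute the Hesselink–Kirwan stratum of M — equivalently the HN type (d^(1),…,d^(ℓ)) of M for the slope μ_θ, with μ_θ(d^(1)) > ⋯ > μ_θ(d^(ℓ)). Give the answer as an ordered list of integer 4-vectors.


Barcode: M ≅ I[1,1], I[2,3], I[2,4]^3, I[4,4]. HN layers by μ_θ (5 steps, strictly decreasing):
  μ^(1)=38; μ^(2)=63/2; μ^(3)=25; μ^(4)=12; μ^(5)=-66

((0, 0, 1, 0); (0, 0, 3, 3); (0, 0, 0, 1); (1, 0, 0, 0); (0, 4, 0, 0))


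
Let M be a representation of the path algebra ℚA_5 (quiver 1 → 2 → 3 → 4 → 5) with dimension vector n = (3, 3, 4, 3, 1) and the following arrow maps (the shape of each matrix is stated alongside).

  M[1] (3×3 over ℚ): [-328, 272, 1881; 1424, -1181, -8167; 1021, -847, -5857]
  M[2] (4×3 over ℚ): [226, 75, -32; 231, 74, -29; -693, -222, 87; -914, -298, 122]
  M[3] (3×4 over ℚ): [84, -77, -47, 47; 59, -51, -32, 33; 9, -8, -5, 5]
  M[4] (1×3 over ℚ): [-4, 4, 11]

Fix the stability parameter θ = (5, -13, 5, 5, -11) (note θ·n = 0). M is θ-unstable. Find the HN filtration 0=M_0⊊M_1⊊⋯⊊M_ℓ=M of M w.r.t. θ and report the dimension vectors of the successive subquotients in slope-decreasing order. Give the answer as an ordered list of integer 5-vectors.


Via rank(M_{q-1}∘⋯∘M_p): M ≅ I[1,2], I[1,3], I[1,5], I[3,4]^2.
μ_θ-semistable layers: μ^(1)=5; μ^(2)=-1/3; μ^(3)=-4

((0, 0, 3, 2, 0); (0, 0, 1, 1, 1); (3, 3, 0, 0, 0))


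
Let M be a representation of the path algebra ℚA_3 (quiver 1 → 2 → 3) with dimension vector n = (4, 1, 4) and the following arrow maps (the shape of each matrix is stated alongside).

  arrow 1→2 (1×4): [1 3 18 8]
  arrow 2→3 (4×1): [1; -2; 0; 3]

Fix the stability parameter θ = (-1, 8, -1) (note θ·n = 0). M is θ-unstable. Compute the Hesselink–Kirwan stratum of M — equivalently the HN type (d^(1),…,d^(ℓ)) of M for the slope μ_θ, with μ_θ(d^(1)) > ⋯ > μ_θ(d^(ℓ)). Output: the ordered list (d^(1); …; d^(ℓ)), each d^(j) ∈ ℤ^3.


Interval decomposition of M: I[1,1]^3, I[1,3], I[3,3]^3.
HN type (ℓ=2): μ^(1)=7/2; μ^(2)=-1

((0, 1, 1); (4, 0, 3))


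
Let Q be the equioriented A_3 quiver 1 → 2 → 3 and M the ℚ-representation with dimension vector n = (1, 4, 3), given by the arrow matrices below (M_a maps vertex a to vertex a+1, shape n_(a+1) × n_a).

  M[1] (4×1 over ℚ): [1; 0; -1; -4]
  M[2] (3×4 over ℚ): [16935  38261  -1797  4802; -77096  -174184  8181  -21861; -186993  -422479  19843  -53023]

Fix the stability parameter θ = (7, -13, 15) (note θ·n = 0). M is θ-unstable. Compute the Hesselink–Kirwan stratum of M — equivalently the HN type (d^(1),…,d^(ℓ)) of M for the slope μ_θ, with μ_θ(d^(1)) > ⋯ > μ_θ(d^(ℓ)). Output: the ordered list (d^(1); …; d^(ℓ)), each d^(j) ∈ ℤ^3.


Via rank(M_{q-1}∘⋯∘M_p): M ≅ I[1,3], I[2,2], I[2,3]^2.
μ_θ-semistable layers: μ^(1)=15; μ^(2)=-3; μ^(3)=-13

((0, 0, 3); (1, 1, 0); (0, 3, 0))


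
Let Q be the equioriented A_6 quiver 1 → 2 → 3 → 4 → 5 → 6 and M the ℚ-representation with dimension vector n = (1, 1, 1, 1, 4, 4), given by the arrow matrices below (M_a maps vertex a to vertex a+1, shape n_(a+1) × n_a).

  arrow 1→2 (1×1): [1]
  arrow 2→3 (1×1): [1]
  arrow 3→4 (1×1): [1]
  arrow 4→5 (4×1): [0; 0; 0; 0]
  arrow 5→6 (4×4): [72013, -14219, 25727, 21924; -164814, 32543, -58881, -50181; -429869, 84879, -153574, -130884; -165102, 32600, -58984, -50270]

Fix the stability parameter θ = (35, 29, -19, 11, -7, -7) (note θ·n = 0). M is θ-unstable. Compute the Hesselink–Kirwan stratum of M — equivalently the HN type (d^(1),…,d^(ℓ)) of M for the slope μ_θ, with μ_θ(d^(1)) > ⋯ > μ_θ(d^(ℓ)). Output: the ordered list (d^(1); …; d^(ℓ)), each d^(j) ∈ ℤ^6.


Interval decomposition of M: I[1,4], I[5,5], I[5,6]^3, I[6,6].
HN type (ℓ=2): μ^(1)=14; μ^(2)=-7

((1, 1, 1, 1, 0, 0); (0, 0, 0, 0, 4, 4))


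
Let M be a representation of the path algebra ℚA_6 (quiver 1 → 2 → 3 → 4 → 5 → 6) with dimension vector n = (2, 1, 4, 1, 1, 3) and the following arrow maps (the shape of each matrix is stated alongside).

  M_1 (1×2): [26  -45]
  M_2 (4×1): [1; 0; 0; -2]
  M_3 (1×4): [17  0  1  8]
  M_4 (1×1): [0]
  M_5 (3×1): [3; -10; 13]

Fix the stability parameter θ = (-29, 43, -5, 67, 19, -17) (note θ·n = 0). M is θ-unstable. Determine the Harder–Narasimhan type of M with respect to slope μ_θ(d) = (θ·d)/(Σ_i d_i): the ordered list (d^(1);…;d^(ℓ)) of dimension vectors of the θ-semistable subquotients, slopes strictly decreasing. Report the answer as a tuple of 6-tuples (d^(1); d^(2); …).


Via rank(M_{q-1}∘⋯∘M_p): M ≅ I[1,1], I[1,4], I[3,3]^3, I[5,6], I[6,6]^2.
μ_θ-semistable layers: μ^(1)=67; μ^(2)=19; μ^(3)=1; μ^(4)=-5; μ^(5)=-17; μ^(6)=-29

((0, 0, 0, 1, 0, 0); (0, 1, 1, 0, 0, 0); (0, 0, 0, 0, 1, 1); (0, 0, 3, 0, 0, 0); (0, 0, 0, 0, 0, 2); (2, 0, 0, 0, 0, 0))


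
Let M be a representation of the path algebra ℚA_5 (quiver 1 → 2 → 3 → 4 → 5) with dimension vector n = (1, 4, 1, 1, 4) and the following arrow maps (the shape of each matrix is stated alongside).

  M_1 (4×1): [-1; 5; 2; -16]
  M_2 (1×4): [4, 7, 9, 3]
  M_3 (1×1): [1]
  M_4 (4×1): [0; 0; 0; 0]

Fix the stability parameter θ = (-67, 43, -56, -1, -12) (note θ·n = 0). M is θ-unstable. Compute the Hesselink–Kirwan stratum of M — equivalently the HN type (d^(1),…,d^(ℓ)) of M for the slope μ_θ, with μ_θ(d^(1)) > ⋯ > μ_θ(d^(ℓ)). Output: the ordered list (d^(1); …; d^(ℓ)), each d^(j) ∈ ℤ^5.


Via rank(M_{q-1}∘⋯∘M_p): M ≅ I[1,4], I[2,2]^3, I[5,5]^4.
μ_θ-semistable layers: μ^(1)=43; μ^(2)=-1; μ^(3)=-13/2; μ^(4)=-12; μ^(5)=-67

((0, 3, 0, 0, 0); (0, 0, 0, 1, 0); (0, 1, 1, 0, 0); (0, 0, 0, 0, 4); (1, 0, 0, 0, 0))


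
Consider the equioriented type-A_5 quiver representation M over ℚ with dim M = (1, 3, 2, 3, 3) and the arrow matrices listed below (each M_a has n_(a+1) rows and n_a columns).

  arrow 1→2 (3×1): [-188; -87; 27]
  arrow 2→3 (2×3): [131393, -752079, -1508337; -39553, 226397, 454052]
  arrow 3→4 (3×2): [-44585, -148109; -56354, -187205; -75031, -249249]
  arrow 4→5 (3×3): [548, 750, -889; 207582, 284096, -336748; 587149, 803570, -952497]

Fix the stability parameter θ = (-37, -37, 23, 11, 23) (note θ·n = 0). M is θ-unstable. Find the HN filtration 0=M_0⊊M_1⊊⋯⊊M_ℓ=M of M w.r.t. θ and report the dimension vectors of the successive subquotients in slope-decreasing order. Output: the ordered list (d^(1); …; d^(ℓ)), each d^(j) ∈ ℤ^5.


Barcode: M ≅ I[1,5], I[2,2], I[2,4], I[4,5], I[5,5]. HN layers by μ_θ (4 steps, strictly decreasing):
  μ^(1)=23; μ^(2)=17; μ^(3)=11; μ^(4)=-37

((0, 0, 0, 0, 3); (0, 0, 2, 2, 0); (0, 0, 0, 1, 0); (1, 3, 0, 0, 0))


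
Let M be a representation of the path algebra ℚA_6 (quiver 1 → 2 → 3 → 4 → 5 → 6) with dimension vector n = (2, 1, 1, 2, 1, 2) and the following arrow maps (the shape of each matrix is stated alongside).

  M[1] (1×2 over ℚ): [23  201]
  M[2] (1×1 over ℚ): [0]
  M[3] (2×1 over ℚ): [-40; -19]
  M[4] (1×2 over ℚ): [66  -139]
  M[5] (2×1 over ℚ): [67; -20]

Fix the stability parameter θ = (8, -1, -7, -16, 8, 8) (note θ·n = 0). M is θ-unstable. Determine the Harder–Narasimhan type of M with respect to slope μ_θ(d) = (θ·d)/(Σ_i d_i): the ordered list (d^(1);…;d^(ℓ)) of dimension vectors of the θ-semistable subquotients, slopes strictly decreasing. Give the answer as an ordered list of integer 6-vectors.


Barcode: M ≅ I[1,1], I[1,2], I[3,6], I[4,4], I[6,6]. HN layers by μ_θ (4 steps, strictly decreasing):
  μ^(1)=8; μ^(2)=7/2; μ^(3)=-23/2; μ^(4)=-16

((1, 0, 0, 0, 1, 2); (1, 1, 0, 0, 0, 0); (0, 0, 1, 1, 0, 0); (0, 0, 0, 1, 0, 0))


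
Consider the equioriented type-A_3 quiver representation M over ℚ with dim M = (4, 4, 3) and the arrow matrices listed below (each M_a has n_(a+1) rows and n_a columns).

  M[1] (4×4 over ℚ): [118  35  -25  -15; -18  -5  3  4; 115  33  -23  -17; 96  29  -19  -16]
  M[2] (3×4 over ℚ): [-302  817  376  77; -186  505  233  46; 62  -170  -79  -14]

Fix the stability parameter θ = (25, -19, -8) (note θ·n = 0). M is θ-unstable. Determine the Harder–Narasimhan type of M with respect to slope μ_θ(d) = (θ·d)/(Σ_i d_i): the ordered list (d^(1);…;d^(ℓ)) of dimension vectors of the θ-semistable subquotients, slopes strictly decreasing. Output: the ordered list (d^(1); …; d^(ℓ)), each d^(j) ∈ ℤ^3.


Interval decomposition of M: I[1,1], I[1,2], I[1,3]^2, I[2,3].
HN type (ℓ=5): μ^(1)=25; μ^(2)=3; μ^(3)=-2/3; μ^(4)=-8; μ^(5)=-19

((1, 0, 0); (1, 1, 0); (2, 2, 2); (0, 0, 1); (0, 1, 0))


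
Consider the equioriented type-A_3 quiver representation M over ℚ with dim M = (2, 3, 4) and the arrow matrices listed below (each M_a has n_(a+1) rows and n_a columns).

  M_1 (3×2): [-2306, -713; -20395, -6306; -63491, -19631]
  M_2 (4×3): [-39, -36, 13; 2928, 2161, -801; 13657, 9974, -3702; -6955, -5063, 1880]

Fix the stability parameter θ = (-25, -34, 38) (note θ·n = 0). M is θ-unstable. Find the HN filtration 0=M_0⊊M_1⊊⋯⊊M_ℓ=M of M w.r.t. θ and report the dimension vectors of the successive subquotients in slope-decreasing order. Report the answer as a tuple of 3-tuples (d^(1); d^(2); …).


Barcode: M ≅ I[1,3]^2, I[2,3], I[3,3]. HN layers by μ_θ (3 steps, strictly decreasing):
  μ^(1)=38; μ^(2)=-59/2; μ^(3)=-34

((0, 0, 4); (2, 2, 0); (0, 1, 0))


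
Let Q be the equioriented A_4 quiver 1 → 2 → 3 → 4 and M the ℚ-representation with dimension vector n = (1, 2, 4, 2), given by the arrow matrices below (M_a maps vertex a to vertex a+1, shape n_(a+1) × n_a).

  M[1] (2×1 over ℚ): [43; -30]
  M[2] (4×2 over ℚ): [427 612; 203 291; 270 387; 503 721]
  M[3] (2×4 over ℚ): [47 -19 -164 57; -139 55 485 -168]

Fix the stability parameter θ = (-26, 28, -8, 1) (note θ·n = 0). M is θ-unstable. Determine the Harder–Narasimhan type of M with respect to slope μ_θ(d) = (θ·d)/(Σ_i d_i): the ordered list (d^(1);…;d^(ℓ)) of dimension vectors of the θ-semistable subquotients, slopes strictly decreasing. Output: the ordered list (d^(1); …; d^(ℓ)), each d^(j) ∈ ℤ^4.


Via rank(M_{q-1}∘⋯∘M_p): M ≅ I[1,4], I[2,3], I[3,3], I[3,4].
μ_θ-semistable layers: μ^(1)=10; μ^(2)=7; μ^(3)=1; μ^(4)=-8; μ^(5)=-26

((0, 1, 1, 0); (0, 1, 1, 1); (0, 0, 0, 1); (0, 0, 2, 0); (1, 0, 0, 0))


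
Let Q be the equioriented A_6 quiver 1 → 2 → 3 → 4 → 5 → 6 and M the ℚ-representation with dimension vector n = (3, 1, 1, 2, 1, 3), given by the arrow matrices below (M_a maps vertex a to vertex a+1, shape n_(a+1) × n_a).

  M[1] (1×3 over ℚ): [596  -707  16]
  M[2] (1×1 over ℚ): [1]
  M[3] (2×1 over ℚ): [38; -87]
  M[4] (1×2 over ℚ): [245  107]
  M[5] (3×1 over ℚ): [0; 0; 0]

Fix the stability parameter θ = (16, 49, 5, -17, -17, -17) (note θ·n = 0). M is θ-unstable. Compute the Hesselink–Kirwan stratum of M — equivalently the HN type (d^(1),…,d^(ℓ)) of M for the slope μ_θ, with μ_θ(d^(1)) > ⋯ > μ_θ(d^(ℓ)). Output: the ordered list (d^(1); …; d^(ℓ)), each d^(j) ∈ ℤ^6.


Interval decomposition of M: I[1,1]^2, I[1,5], I[4,4], I[6,6]^3.
HN type (ℓ=3): μ^(1)=16; μ^(2)=36/5; μ^(3)=-17

((2, 0, 0, 0, 0, 0); (1, 1, 1, 1, 1, 0); (0, 0, 0, 1, 0, 3))


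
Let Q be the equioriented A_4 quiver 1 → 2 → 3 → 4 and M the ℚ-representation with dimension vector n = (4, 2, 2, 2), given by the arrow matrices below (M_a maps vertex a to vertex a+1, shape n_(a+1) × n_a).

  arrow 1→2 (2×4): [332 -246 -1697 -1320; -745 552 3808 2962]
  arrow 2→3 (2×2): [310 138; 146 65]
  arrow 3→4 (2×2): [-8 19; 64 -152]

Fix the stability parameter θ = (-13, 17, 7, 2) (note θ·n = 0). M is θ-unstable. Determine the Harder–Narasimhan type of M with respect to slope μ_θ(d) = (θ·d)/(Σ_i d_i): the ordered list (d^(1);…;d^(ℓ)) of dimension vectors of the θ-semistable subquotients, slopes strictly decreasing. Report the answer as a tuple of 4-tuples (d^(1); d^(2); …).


Via rank(M_{q-1}∘⋯∘M_p): M ≅ I[1,1]^2, I[1,3], I[1,4], I[4,4].
μ_θ-semistable layers: μ^(1)=12; μ^(2)=26/3; μ^(3)=2; μ^(4)=-13

((0, 1, 1, 0); (0, 1, 1, 1); (0, 0, 0, 1); (4, 0, 0, 0))


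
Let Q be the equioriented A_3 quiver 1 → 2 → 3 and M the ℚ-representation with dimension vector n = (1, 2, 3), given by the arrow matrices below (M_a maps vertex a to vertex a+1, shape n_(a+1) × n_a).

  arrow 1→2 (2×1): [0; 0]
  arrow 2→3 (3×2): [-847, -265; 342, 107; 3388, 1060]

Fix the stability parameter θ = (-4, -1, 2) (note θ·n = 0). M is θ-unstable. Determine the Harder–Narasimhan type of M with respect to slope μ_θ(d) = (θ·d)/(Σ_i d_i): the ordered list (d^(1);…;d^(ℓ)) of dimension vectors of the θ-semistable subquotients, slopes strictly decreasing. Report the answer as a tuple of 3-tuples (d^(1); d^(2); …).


Barcode: M ≅ I[1,1], I[2,3]^2, I[3,3]. HN layers by μ_θ (3 steps, strictly decreasing):
  μ^(1)=2; μ^(2)=-1; μ^(3)=-4

((0, 0, 3); (0, 2, 0); (1, 0, 0))


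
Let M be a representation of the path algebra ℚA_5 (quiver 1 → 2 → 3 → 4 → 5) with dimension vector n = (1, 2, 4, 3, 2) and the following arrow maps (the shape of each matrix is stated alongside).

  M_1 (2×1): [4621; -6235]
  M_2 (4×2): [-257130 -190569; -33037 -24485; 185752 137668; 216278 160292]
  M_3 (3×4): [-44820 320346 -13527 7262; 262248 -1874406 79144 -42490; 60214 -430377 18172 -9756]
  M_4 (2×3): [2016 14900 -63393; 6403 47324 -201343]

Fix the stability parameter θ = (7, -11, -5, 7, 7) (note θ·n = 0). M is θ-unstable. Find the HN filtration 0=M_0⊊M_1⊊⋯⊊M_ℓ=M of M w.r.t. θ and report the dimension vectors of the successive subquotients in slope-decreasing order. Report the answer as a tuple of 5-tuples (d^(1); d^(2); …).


Barcode: M ≅ I[1,3], I[2,5], I[3,4], I[3,5]. HN layers by μ_θ (4 steps, strictly decreasing):
  μ^(1)=7; μ^(2)=-3; μ^(3)=-5; μ^(4)=-11

((0, 0, 0, 3, 2); (1, 1, 1, 0, 0); (0, 0, 3, 0, 0); (0, 1, 0, 0, 0))


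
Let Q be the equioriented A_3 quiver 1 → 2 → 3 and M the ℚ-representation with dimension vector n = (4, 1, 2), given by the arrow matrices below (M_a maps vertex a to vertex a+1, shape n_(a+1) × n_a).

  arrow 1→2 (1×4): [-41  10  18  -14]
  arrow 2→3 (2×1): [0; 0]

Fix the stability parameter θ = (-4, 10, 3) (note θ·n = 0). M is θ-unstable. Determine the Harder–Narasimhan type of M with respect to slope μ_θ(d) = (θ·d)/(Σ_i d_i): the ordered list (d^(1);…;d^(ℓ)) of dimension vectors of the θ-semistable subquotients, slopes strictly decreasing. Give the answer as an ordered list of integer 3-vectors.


Barcode: M ≅ I[1,1]^3, I[1,2], I[3,3]^2. HN layers by μ_θ (3 steps, strictly decreasing):
  μ^(1)=10; μ^(2)=3; μ^(3)=-4

((0, 1, 0); (0, 0, 2); (4, 0, 0))


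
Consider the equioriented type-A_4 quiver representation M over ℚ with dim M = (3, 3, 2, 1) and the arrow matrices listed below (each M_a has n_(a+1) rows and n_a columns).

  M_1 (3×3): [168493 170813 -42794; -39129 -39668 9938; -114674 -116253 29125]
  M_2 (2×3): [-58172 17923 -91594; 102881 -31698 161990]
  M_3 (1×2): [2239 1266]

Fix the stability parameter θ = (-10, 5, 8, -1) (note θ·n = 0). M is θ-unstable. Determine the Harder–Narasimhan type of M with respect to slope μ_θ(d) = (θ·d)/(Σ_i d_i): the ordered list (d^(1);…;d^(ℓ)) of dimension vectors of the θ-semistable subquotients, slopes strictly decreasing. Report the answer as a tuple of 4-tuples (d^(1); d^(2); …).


Interval decomposition of M: I[1,2], I[1,3], I[1,4].
HN type (ℓ=4): μ^(1)=8; μ^(2)=5; μ^(3)=4; μ^(4)=-10

((0, 0, 1, 0); (0, 2, 0, 0); (0, 1, 1, 1); (3, 0, 0, 0))


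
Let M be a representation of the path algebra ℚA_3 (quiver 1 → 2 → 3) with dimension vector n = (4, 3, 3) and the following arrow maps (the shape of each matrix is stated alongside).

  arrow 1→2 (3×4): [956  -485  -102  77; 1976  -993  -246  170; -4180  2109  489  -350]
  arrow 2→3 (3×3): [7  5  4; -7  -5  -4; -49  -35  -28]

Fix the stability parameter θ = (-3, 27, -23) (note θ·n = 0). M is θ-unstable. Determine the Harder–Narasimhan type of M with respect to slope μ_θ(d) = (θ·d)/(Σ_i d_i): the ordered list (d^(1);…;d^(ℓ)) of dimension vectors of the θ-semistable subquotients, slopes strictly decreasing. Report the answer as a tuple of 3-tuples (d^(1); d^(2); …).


Barcode: M ≅ I[1,1], I[1,2]^2, I[1,3], I[3,3]^2. HN layers by μ_θ (4 steps, strictly decreasing):
  μ^(1)=27; μ^(2)=2; μ^(3)=-3; μ^(4)=-23

((0, 2, 0); (0, 1, 1); (4, 0, 0); (0, 0, 2))


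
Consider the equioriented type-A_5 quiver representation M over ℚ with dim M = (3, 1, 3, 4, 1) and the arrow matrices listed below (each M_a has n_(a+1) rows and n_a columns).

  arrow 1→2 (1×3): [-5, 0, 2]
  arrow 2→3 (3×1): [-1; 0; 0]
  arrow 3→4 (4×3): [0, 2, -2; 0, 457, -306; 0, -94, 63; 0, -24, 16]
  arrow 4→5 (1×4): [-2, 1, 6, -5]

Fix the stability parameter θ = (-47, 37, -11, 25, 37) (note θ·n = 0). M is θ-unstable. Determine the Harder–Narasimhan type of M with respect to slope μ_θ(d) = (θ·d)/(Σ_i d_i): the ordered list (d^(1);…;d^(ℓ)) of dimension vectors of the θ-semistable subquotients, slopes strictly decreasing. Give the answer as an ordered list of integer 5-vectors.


Interval decomposition of M: I[1,1]^2, I[1,3], I[3,4], I[3,5], I[4,4]^2.
HN type (ℓ=5): μ^(1)=37; μ^(2)=25; μ^(3)=13; μ^(4)=-11; μ^(5)=-47

((0, 0, 0, 0, 1); (0, 0, 0, 4, 0); (0, 1, 1, 0, 0); (0, 0, 2, 0, 0); (3, 0, 0, 0, 0))


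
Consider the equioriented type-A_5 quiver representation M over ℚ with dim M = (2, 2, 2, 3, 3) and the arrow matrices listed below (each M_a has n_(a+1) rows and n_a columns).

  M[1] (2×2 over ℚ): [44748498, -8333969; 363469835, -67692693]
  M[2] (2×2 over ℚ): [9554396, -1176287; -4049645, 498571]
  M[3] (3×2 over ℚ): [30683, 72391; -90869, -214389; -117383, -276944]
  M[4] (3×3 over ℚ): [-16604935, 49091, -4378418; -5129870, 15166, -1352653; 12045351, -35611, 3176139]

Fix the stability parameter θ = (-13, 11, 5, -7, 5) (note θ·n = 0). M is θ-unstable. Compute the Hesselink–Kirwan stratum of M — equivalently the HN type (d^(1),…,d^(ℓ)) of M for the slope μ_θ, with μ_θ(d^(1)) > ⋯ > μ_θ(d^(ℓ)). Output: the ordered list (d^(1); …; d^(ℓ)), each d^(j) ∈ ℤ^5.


Via rank(M_{q-1}∘⋯∘M_p): M ≅ I[1,4], I[1,5], I[4,5], I[5,5].
μ_θ-semistable layers: μ^(1)=5; μ^(2)=3; μ^(3)=-7; μ^(4)=-13

((0, 0, 0, 0, 3); (0, 2, 2, 2, 0); (0, 0, 0, 1, 0); (2, 0, 0, 0, 0))


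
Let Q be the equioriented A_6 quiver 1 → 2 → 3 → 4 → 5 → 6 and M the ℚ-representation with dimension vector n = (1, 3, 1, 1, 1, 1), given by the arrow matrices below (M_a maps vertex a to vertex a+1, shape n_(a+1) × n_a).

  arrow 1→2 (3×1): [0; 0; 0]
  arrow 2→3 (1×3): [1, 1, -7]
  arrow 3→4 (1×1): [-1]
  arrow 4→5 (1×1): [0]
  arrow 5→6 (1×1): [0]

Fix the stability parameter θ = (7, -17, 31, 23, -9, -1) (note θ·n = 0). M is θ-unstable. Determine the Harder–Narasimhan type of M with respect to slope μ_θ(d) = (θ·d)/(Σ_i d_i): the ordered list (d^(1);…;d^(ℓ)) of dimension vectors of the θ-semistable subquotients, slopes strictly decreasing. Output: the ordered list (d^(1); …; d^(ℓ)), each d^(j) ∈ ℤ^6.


Interval decomposition of M: I[1,1], I[2,2]^2, I[2,4], I[5,5], I[6,6].
HN type (ℓ=5): μ^(1)=27; μ^(2)=7; μ^(3)=-1; μ^(4)=-9; μ^(5)=-17

((0, 0, 1, 1, 0, 0); (1, 0, 0, 0, 0, 0); (0, 0, 0, 0, 0, 1); (0, 0, 0, 0, 1, 0); (0, 3, 0, 0, 0, 0))


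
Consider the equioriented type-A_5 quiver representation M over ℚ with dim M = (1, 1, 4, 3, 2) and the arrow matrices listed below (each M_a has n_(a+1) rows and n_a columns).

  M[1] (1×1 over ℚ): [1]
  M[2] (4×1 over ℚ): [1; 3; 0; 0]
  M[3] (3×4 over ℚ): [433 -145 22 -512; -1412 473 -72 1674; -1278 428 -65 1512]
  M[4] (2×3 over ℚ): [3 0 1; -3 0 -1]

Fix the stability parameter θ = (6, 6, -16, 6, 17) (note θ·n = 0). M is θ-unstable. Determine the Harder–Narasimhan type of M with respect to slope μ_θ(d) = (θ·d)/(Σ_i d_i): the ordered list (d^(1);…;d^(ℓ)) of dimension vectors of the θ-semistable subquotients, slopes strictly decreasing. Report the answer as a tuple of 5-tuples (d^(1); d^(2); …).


Barcode: M ≅ I[1,4], I[3,3], I[3,4], I[3,5], I[5,5]. HN layers by μ_θ (4 steps, strictly decreasing):
  μ^(1)=17; μ^(2)=6; μ^(3)=-4/3; μ^(4)=-16

((0, 0, 0, 0, 2); (0, 0, 0, 3, 0); (1, 1, 1, 0, 0); (0, 0, 3, 0, 0))
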